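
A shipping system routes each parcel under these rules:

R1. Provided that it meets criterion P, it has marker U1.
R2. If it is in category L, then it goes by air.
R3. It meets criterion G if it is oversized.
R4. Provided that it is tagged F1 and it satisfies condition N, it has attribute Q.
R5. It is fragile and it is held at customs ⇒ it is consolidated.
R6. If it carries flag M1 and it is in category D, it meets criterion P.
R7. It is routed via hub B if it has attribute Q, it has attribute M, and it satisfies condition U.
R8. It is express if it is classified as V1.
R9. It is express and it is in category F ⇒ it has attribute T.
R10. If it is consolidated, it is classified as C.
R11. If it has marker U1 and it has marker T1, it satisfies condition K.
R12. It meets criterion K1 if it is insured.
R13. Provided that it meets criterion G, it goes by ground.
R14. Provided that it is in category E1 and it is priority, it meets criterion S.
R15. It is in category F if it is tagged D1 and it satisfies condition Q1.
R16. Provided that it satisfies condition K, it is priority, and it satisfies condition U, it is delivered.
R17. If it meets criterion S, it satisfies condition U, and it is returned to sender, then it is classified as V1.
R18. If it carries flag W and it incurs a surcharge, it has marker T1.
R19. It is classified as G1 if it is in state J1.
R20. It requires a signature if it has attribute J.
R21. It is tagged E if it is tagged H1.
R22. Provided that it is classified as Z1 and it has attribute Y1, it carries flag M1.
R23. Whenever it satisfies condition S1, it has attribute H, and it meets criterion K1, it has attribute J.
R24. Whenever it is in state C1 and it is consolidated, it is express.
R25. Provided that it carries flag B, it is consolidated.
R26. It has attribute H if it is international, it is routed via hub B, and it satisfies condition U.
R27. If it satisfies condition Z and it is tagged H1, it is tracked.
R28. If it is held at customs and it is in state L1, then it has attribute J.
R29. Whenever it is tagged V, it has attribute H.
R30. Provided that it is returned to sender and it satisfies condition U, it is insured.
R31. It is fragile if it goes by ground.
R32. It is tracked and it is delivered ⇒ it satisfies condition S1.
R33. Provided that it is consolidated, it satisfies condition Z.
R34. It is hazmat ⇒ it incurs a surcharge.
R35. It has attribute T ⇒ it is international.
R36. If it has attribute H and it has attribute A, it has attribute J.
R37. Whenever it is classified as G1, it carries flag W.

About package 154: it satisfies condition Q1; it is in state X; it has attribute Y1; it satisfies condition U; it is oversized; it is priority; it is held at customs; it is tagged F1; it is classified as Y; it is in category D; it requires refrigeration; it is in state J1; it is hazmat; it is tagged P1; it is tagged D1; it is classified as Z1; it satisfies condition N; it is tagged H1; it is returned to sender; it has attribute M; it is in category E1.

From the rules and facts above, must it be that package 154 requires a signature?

Yes

By R3 (it is oversized): it meets criterion G.
By R4 (it is tagged F1, it satisfies condition N): it has attribute Q.
By R7 (it has attribute Q, it has attribute M, it satisfies condition U): it is routed via hub B.
By R13 (it meets criterion G): it goes by ground.
By R14 (it is in category E1, it is priority): it meets criterion S.
By R15 (it is tagged D1, it satisfies condition Q1): it is in category F.
By R17 (it meets criterion S, it satisfies condition U, it is returned to sender): it is classified as V1.
By R19 (it is in state J1): it is classified as G1.
By R22 (it is classified as Z1, it has attribute Y1): it carries flag M1.
By R30 (it is returned to sender, it satisfies condition U): it is insured.
By R31 (it goes by ground): it is fragile.
By R34 (it is hazmat): it incurs a surcharge.
By R37 (it is classified as G1): it carries flag W.
By R5 (it is fragile, it is held at customs): it is consolidated.
By R6 (it carries flag M1, it is in category D): it meets criterion P.
By R8 (it is classified as V1): it is express.
By R9 (it is express, it is in category F): it has attribute T.
By R12 (it is insured): it meets criterion K1.
By R18 (it carries flag W, it incurs a surcharge): it has marker T1.
By R33 (it is consolidated): it satisfies condition Z.
By R35 (it has attribute T): it is international.
By R1 (it meets criterion P): it has marker U1.
By R11 (it has marker U1, it has marker T1): it satisfies condition K.
By R16 (it satisfies condition K, it is priority, it satisfies condition U): it is delivered.
By R26 (it is international, it is routed via hub B, it satisfies condition U): it has attribute H.
By R27 (it satisfies condition Z, it is tagged H1): it is tracked.
By R32 (it is tracked, it is delivered): it satisfies condition S1.
By R23 (it satisfies condition S1, it has attribute H, it meets criterion K1): it has attribute J.
By R20 (it has attribute J): it requires a signature.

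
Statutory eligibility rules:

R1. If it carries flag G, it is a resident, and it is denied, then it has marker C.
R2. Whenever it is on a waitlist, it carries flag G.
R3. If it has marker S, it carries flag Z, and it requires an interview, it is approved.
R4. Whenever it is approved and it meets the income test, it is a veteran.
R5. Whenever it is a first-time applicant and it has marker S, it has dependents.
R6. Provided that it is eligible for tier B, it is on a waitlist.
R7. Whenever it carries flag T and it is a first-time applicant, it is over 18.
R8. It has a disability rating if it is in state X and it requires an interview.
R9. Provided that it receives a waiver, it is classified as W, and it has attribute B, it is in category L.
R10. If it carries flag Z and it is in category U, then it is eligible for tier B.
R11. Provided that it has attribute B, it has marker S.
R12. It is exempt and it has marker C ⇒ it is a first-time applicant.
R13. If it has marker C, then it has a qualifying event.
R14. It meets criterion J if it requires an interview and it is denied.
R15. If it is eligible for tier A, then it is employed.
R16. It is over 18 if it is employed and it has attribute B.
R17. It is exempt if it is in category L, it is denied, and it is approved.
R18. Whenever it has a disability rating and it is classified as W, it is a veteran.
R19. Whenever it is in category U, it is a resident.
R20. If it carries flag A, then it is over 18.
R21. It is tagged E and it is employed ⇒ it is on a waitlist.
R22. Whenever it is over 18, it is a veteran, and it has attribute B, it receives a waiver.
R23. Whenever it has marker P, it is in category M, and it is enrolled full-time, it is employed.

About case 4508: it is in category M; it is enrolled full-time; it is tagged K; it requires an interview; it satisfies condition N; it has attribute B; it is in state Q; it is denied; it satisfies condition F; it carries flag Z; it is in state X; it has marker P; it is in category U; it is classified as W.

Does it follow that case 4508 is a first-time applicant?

By R8 (it is in state X, it requires an interview): it has a disability rating.
By R10 (it carries flag Z, it is in category U): it is eligible for tier B.
By R11 (it has attribute B): it has marker S.
By R18 (it has a disability rating, it is classified as W): it is a veteran.
By R19 (it is in category U): it is a resident.
By R23 (it has marker P, it is in category M, it is enrolled full-time): it is employed.
By R3 (it has marker S, it carries flag Z, it requires an interview): it is approved.
By R6 (it is eligible for tier B): it is on a waitlist.
By R16 (it is employed, it has attribute B): it is over 18.
By R22 (it is over 18, it is a veteran, it has attribute B): it receives a waiver.
By R2 (it is on a waitlist): it carries flag G.
By R9 (it receives a waiver, it is classified as W, it has attribute B): it is in category L.
By R17 (it is in category L, it is denied, it is approved): it is exempt.
By R1 (it carries flag G, it is a resident, it is denied): it has marker C.
By R12 (it is exempt, it has marker C): it is a first-time applicant.

Yes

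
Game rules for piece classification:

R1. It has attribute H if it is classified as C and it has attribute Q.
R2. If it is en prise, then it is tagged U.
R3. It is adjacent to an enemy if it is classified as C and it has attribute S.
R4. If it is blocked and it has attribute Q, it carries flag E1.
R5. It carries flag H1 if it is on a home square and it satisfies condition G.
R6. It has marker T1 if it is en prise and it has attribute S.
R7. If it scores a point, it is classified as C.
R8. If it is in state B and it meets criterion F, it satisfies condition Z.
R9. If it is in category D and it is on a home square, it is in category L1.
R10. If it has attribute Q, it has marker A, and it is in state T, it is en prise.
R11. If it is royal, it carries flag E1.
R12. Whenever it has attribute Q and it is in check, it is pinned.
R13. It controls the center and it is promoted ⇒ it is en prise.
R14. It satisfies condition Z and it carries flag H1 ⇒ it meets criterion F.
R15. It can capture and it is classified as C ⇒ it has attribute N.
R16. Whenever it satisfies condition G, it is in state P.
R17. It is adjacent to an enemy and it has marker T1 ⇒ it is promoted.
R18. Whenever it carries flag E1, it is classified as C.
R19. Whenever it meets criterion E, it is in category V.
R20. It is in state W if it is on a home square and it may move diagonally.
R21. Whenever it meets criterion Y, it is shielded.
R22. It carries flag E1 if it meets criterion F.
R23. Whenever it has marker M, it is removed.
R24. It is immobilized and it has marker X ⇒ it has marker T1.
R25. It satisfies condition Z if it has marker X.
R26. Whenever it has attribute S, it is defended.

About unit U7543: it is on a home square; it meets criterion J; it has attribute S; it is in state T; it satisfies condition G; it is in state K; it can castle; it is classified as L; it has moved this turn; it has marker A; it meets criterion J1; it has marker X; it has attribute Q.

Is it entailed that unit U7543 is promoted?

Yes

By R5 (it is on a home square, it satisfies condition G): it carries flag H1.
By R10 (it has attribute Q, it has marker A, it is in state T): it is en prise.
By R25 (it has marker X): it satisfies condition Z.
By R6 (it is en prise, it has attribute S): it has marker T1.
By R14 (it satisfies condition Z, it carries flag H1): it meets criterion F.
By R22 (it meets criterion F): it carries flag E1.
By R18 (it carries flag E1): it is classified as C.
By R3 (it is classified as C, it has attribute S): it is adjacent to an enemy.
By R17 (it is adjacent to an enemy, it has marker T1): it is promoted.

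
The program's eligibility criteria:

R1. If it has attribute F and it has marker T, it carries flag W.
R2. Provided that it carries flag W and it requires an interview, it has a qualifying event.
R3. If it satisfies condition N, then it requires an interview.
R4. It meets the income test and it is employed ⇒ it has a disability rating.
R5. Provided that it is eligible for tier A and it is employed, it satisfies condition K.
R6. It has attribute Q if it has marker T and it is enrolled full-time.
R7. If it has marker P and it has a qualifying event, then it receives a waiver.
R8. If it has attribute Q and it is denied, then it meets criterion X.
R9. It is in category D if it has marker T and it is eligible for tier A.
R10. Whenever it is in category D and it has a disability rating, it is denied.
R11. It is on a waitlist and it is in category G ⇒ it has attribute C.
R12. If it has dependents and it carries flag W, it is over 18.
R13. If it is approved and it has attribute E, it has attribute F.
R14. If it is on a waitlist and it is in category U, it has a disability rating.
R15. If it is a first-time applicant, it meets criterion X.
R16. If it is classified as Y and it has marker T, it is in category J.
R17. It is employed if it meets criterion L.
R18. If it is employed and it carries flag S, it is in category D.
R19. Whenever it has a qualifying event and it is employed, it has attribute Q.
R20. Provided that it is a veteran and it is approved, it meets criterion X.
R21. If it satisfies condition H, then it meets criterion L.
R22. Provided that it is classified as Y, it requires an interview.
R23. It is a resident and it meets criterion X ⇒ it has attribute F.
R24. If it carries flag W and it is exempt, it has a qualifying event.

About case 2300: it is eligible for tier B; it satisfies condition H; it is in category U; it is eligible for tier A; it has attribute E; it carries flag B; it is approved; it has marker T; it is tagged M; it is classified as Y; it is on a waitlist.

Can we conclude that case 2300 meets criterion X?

Yes

By R9 (it has marker T, it is eligible for tier A): it is in category D.
By R13 (it is approved, it has attribute E): it has attribute F.
By R14 (it is on a waitlist, it is in category U): it has a disability rating.
By R21 (it satisfies condition H): it meets criterion L.
By R22 (it is classified as Y): it requires an interview.
By R1 (it has attribute F, it has marker T): it carries flag W.
By R2 (it carries flag W, it requires an interview): it has a qualifying event.
By R10 (it is in category D, it has a disability rating): it is denied.
By R17 (it meets criterion L): it is employed.
By R19 (it has a qualifying event, it is employed): it has attribute Q.
By R8 (it has attribute Q, it is denied): it meets criterion X.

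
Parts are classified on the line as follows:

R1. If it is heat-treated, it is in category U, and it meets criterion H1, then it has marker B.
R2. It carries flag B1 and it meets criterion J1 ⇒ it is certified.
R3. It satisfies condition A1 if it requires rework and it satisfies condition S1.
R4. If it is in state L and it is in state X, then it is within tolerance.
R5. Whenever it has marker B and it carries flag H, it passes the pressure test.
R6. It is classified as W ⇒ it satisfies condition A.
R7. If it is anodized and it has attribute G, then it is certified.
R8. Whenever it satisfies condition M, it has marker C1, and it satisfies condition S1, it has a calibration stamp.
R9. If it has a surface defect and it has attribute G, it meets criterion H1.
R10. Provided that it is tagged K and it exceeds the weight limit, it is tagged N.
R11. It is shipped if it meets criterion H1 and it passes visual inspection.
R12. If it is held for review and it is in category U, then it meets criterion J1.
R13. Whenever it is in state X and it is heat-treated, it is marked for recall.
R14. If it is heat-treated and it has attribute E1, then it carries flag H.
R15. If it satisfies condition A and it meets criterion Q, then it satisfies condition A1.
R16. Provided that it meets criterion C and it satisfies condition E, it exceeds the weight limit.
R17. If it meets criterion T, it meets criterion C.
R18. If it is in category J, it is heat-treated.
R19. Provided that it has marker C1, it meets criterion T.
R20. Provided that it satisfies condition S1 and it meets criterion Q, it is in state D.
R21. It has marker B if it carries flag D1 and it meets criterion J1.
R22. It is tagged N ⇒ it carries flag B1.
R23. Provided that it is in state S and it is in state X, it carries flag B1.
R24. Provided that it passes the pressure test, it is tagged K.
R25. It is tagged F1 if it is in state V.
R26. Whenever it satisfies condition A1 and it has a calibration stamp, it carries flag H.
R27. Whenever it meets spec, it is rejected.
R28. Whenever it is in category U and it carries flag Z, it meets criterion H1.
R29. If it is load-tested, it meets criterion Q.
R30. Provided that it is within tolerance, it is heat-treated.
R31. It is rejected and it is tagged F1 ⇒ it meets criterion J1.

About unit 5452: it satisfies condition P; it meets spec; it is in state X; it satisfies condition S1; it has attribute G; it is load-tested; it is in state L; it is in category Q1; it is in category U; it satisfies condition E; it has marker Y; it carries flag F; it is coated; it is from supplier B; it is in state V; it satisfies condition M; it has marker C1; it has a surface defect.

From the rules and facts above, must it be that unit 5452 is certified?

Forward chaining from the given facts derives: is within tolerance, has a calibration stamp, meets criterion H1, meets criterion T, is tagged F1, is rejected, meets criterion Q, is heat-treated, meets criterion J1, has marker B, is marked for recall, meets criterion C, is in state D, exceeds the weight limit.
Rules concluding "it is certified": R2 needs "it carries flag B1"; R7 needs "it is anodized" — none of these are established.

No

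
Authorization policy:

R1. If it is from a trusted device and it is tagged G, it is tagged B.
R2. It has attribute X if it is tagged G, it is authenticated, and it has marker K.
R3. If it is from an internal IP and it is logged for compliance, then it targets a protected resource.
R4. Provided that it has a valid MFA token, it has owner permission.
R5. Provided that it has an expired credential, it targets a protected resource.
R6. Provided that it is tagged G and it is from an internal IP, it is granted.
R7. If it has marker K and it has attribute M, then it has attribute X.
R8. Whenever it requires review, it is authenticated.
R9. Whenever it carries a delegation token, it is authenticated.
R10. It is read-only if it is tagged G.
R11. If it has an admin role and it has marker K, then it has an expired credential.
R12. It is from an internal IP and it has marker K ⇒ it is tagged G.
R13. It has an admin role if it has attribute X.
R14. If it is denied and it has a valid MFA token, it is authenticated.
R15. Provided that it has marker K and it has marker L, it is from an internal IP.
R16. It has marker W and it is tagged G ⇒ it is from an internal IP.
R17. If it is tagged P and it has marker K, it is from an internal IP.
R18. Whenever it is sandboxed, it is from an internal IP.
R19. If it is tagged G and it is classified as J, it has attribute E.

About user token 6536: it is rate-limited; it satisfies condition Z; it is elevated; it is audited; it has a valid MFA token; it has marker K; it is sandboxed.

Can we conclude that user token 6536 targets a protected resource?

Forward chaining from the given facts derives: has owner permission, is from an internal IP, is tagged G, is granted, is read-only.
Rules concluding "it targets a protected resource": R3 needs "it is logged for compliance"; R5 needs "it has an expired credential" — none of these are established.

No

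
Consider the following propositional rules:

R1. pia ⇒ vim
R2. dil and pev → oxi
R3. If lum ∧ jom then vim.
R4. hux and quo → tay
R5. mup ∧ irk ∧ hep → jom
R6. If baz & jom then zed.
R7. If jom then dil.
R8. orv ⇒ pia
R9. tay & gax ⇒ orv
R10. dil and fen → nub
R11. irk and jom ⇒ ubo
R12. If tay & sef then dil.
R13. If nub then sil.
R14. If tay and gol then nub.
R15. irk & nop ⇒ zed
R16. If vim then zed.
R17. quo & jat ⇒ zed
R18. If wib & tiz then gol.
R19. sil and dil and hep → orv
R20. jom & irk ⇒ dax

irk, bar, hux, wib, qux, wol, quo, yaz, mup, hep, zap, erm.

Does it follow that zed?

No

Forward chaining from the given facts derives: tay, jom, dil, ubo, dax.
Rules concluding zed: R6 needs baz; R15 needs nop; R16 needs vim; R17 needs jat — none of these are established.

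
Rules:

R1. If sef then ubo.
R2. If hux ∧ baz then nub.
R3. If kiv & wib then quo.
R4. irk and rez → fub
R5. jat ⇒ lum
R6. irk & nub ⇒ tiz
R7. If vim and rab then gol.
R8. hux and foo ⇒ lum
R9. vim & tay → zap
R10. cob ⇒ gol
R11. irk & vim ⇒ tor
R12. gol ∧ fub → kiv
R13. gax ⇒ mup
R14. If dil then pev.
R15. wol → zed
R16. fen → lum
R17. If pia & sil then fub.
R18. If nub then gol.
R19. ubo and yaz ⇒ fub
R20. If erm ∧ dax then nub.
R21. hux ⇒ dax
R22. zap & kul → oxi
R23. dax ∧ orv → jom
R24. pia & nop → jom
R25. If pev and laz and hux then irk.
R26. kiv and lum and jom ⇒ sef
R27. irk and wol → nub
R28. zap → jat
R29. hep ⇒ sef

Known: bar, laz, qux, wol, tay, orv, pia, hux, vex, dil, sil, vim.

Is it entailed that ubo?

Yes

zap  (by R9: vim, tay)
pev  (by R14: dil)
fub  (by R17: pia, sil)
dax  (by R21: hux)
jom  (by R23: dax, orv)
irk  (by R25: pev, laz, hux)
nub  (by R27: irk, wol)
jat  (by R28: zap)
lum  (by R5: jat)
gol  (by R18: nub)
kiv  (by R12: gol, fub)
sef  (by R26: kiv, lum, jom)
ubo  (by R1: sef)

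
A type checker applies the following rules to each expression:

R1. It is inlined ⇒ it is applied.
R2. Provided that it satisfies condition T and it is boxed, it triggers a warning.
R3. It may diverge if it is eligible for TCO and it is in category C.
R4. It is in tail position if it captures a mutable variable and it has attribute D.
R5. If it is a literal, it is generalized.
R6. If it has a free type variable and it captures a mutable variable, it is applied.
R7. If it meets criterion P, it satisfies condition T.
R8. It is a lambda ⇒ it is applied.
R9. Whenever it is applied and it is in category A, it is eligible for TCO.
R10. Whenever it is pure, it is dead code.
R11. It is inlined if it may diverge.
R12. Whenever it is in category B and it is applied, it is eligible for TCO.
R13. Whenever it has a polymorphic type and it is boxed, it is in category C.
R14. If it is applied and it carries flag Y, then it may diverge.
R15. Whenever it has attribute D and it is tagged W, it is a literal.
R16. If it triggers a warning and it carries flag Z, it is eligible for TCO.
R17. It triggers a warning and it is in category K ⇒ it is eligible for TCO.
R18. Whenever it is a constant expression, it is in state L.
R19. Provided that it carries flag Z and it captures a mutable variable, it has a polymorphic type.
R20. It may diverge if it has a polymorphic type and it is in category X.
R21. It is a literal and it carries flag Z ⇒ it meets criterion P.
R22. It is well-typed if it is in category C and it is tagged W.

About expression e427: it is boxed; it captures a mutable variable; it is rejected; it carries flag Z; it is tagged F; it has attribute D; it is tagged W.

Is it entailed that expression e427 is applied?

By R15 (it has attribute D, it is tagged W): it is a literal.
By R19 (it carries flag Z, it captures a mutable variable): it has a polymorphic type.
By R21 (it is a literal, it carries flag Z): it meets criterion P.
By R7 (it meets criterion P): it satisfies condition T.
By R13 (it has a polymorphic type, it is boxed): it is in category C.
By R2 (it satisfies condition T, it is boxed): it triggers a warning.
By R16 (it triggers a warning, it carries flag Z): it is eligible for TCO.
By R3 (it is eligible for TCO, it is in category C): it may diverge.
By R11 (it may diverge): it is inlined.
By R1 (it is inlined): it is applied.

Yes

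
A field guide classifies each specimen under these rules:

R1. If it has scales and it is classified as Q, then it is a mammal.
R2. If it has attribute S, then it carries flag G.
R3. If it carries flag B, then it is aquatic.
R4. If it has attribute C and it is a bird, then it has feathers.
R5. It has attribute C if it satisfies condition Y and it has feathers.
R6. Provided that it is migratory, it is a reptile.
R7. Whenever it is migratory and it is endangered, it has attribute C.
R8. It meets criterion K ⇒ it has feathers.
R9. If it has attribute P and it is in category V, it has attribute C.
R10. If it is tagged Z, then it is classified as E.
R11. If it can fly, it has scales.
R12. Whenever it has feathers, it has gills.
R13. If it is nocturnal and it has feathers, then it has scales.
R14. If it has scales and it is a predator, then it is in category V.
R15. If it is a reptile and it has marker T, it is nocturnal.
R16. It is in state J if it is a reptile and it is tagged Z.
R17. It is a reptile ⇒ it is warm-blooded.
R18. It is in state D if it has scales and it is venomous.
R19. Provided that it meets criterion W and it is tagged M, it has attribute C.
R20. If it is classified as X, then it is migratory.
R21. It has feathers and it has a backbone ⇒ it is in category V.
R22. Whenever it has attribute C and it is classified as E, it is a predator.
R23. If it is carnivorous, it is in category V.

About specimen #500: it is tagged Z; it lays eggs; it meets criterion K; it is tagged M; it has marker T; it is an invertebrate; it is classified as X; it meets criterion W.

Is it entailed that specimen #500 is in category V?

By R8 (it meets criterion K): it has feathers.
By R10 (it is tagged Z): it is classified as E.
By R19 (it meets criterion W, it is tagged M): it has attribute C.
By R20 (it is classified as X): it is migratory.
By R22 (it has attribute C, it is classified as E): it is a predator.
By R6 (it is migratory): it is a reptile.
By R15 (it is a reptile, it has marker T): it is nocturnal.
By R13 (it is nocturnal, it has feathers): it has scales.
By R14 (it has scales, it is a predator): it is in category V.

Yes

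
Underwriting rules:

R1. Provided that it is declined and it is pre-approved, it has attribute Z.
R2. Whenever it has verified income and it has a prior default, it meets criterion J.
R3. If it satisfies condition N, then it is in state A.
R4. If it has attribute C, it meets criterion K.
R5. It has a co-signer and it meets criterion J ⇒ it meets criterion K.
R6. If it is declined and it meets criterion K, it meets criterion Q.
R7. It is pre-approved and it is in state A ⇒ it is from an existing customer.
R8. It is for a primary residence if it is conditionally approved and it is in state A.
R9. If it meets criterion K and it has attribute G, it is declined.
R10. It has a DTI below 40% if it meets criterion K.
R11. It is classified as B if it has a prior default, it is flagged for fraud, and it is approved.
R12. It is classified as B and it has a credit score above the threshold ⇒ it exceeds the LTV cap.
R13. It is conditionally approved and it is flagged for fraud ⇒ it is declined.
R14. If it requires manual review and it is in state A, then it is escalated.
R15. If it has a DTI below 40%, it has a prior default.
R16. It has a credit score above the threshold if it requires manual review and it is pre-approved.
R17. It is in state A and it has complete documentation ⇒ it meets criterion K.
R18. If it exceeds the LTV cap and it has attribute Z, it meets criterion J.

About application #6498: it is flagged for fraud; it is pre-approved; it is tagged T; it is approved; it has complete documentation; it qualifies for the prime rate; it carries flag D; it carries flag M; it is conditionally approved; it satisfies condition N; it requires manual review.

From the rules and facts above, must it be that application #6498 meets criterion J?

By R3 (it satisfies condition N): it is in state A.
By R13 (it is conditionally approved, it is flagged for fraud): it is declined.
By R16 (it requires manual review, it is pre-approved): it has a credit score above the threshold.
By R17 (it is in state A, it has complete documentation): it meets criterion K.
By R1 (it is declined, it is pre-approved): it has attribute Z.
By R10 (it meets criterion K): it has a DTI below 40%.
By R15 (it has a DTI below 40%): it has a prior default.
By R11 (it has a prior default, it is flagged for fraud, it is approved): it is classified as B.
By R12 (it is classified as B, it has a credit score above the threshold): it exceeds the LTV cap.
By R18 (it exceeds the LTV cap, it has attribute Z): it meets criterion J.

Yes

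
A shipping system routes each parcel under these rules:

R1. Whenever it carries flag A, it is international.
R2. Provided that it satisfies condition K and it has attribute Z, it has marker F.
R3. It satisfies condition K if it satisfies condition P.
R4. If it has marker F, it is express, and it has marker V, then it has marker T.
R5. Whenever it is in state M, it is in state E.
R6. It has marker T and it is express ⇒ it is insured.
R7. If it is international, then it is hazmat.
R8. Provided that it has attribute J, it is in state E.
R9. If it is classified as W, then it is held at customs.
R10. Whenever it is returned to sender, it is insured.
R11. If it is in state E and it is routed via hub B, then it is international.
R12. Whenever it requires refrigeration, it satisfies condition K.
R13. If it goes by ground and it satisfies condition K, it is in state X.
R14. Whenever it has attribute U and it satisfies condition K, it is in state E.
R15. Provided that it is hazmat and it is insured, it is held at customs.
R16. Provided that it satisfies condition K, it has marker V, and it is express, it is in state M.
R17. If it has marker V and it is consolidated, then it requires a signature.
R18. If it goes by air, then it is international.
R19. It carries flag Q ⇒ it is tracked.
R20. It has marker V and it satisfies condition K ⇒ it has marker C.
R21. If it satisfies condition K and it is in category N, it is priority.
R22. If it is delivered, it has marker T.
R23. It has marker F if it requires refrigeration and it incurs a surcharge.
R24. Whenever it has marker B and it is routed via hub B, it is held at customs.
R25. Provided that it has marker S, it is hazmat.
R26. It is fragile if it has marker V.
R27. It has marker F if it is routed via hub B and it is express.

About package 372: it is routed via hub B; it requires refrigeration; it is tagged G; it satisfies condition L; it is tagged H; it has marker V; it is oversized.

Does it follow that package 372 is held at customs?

Forward chaining from the given facts derives: satisfies condition K, has marker C, is fragile.
Rules concluding "it is held at customs": R9 needs "it is classified as W"; R15 needs "it is hazmat"; R24 needs "it has marker B" — none of these are established.

No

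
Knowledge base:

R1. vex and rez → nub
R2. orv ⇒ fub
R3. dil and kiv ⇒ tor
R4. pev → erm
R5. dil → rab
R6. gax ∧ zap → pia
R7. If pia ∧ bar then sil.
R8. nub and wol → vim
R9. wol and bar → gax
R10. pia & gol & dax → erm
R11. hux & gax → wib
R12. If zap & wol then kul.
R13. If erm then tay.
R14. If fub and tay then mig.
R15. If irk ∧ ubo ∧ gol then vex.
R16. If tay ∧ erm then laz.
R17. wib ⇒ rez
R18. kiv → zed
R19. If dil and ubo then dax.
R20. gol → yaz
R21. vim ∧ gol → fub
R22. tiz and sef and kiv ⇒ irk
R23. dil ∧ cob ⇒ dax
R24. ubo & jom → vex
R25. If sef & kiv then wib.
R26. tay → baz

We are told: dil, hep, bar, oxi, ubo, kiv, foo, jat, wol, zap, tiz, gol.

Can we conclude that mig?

No

Forward chaining from the given facts derives: tor, rab, gax, kul, zed, dax, yaz, pia, sil, erm, tay, laz, baz.
The only rule concluding mig is R14, which needs fub; that is never established.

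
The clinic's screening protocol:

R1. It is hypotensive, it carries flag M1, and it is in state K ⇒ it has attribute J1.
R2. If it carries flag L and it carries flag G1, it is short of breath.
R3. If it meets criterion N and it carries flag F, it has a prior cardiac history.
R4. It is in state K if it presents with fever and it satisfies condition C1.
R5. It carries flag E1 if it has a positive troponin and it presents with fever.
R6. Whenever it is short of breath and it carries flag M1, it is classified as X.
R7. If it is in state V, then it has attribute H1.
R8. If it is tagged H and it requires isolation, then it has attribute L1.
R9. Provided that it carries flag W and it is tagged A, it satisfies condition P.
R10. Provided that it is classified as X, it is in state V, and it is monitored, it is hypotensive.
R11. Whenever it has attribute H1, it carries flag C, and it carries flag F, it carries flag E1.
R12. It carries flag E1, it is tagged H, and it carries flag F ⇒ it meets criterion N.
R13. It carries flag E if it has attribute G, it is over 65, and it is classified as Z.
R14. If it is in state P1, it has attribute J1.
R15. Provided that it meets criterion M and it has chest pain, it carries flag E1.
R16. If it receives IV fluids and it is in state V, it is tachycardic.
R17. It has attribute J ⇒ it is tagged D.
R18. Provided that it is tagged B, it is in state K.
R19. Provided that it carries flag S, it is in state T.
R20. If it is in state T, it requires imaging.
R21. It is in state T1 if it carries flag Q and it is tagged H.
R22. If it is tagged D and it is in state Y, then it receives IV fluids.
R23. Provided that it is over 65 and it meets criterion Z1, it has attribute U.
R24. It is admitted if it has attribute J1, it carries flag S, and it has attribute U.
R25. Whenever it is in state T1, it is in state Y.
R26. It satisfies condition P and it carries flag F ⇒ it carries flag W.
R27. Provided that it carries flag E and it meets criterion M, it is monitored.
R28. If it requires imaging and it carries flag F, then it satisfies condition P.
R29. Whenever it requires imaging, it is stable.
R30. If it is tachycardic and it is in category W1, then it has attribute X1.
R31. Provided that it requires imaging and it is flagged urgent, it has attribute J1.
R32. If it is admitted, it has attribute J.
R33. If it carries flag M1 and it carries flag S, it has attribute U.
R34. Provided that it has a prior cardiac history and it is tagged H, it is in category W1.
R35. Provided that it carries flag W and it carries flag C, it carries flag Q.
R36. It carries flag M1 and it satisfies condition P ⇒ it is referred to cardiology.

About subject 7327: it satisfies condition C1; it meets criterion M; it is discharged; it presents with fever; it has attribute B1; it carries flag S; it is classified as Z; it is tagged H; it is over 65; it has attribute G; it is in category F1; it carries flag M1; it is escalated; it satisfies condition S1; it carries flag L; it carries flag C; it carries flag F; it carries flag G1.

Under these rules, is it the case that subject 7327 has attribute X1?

No

Forward chaining from the given facts derives: is short of breath, is in state K, is classified as X, carries flag E, is in state T, requires imaging, is monitored, satisfies condition P, is stable, has attribute U, is referred to cardiology, carries flag W, carries flag Q, is in state T1, is in state Y.
The only rule concluding "it has attribute X1" is R30, which needs "it is tachycardic"; that is never established.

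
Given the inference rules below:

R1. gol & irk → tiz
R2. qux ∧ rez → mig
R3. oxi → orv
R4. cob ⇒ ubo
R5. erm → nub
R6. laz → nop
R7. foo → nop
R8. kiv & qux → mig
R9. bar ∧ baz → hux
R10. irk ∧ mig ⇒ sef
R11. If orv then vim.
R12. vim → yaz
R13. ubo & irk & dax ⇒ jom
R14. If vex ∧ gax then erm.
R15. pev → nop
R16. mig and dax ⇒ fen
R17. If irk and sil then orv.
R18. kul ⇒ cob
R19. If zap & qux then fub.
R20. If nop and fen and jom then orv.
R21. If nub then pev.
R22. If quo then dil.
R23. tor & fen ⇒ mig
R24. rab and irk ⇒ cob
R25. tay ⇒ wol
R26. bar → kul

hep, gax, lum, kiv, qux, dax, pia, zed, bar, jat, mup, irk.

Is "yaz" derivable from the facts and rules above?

Forward chaining from the given facts derives: mig, sef, fen, kul, cob, ubo, jom.
The only rule concluding yaz is R12, which needs vim; that is never established.

No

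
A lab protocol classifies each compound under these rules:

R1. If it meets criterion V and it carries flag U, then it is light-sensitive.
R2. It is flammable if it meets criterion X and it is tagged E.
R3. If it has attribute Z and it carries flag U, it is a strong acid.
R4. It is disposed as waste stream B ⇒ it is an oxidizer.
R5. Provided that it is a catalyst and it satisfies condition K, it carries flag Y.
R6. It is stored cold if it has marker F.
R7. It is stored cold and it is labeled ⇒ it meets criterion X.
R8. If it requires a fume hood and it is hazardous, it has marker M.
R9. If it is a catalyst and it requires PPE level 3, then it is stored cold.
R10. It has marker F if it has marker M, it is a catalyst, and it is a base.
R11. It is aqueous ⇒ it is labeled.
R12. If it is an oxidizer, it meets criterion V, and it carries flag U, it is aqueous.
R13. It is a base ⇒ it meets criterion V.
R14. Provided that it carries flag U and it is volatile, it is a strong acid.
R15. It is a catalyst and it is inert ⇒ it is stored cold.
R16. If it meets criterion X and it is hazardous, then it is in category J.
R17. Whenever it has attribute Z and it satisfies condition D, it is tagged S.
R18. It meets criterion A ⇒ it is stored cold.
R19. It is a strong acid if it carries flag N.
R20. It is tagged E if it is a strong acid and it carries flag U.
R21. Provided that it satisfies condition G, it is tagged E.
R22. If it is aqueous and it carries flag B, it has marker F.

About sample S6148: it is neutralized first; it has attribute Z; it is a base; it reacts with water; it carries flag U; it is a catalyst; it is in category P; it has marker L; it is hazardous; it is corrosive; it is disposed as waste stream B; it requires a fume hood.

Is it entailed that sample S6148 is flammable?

Yes

By R3 (it has attribute Z, it carries flag U): it is a strong acid.
By R4 (it is disposed as waste stream B): it is an oxidizer.
By R8 (it requires a fume hood, it is hazardous): it has marker M.
By R10 (it has marker M, it is a catalyst, it is a base): it has marker F.
By R13 (it is a base): it meets criterion V.
By R20 (it is a strong acid, it carries flag U): it is tagged E.
By R6 (it has marker F): it is stored cold.
By R12 (it is an oxidizer, it meets criterion V, it carries flag U): it is aqueous.
By R11 (it is aqueous): it is labeled.
By R7 (it is stored cold, it is labeled): it meets criterion X.
By R2 (it meets criterion X, it is tagged E): it is flammable.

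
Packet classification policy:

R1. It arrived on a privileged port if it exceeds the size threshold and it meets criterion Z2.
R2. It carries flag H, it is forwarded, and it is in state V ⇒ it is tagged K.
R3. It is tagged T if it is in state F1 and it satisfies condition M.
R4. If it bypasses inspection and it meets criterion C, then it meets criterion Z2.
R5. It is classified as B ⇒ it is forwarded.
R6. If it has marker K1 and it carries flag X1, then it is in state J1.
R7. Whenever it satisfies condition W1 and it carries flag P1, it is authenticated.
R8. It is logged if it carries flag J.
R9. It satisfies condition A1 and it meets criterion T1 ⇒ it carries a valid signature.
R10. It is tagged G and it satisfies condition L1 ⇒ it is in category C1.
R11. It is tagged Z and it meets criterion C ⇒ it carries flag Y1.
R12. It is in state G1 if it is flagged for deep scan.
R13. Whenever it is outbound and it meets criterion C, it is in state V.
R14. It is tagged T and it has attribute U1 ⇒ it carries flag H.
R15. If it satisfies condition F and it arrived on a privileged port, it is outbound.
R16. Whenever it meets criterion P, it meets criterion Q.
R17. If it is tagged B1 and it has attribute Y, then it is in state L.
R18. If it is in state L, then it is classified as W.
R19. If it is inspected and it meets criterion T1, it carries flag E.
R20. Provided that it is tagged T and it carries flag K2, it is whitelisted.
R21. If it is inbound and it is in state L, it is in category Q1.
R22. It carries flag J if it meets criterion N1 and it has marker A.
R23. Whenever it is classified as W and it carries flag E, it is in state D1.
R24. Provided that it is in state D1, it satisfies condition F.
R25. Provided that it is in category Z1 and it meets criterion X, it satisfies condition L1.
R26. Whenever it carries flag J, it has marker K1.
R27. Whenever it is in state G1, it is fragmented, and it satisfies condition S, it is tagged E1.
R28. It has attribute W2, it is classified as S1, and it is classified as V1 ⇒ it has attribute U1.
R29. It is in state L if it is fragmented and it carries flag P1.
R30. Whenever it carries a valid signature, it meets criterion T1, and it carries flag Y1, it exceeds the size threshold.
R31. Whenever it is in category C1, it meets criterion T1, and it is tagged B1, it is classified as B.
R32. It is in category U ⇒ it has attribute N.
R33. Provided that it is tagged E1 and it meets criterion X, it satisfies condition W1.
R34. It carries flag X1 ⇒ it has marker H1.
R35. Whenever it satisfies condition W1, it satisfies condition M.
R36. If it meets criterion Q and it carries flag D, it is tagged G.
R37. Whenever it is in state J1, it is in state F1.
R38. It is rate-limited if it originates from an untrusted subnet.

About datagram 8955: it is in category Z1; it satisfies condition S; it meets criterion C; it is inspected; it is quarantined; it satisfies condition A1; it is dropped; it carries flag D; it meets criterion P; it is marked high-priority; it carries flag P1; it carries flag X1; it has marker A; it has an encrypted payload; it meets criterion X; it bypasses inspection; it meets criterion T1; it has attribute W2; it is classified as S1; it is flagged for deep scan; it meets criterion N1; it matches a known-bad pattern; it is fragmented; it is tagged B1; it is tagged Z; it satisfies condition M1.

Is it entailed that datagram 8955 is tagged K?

Forward chaining from the given facts derives: meets criterion Z2, carries a valid signature, carries flag Y1, is in state G1, meets criterion Q, carries flag E, carries flag J, satisfies condition L1, has marker K1, is tagged E1, is in state L, exceeds the size threshold, satisfies condition W1, has marker H1, satisfies condition M, is tagged G, arrived on a privileged port, is in state J1, is authenticated, is logged, is in category C1, is classified as W, is in state D1, satisfies condition F, is classified as B, is in state F1, is tagged T, is forwarded, is outbound, is in state V.
The only rule concluding "it is tagged K" is R2, which needs "it carries flag H"; that is never established.

No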